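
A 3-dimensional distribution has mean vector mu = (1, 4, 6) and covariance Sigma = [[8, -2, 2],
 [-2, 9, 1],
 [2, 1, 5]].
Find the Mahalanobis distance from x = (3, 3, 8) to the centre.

Step 1 — centre the observation: (x - mu) = (2, -1, 2).

Step 2 — invert Sigma (cofactor / det for 3×3, or solve directly):
  Sigma^{-1} = [[0.1528, 0.0417, -0.0694],
 [0.0417, 0.125, -0.0417],
 [-0.0694, -0.0417, 0.2361]].

Step 3 — form the quadratic (x - mu)^T · Sigma^{-1} · (x - mu):
  Sigma^{-1} · (x - mu) = (0.125, -0.125, 0.375).
  (x - mu)^T · [Sigma^{-1} · (x - mu)] = (2)·(0.125) + (-1)·(-0.125) + (2)·(0.375) = 1.125.

Step 4 — take square root: d = √(1.125) ≈ 1.0607.

d(x, mu) = √(1.125) ≈ 1.0607


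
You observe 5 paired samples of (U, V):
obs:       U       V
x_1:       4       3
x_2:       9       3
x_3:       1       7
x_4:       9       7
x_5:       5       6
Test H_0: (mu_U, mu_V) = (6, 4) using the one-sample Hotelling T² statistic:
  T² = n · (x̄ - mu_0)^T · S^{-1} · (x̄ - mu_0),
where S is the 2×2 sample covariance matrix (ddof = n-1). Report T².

Step 1 — sample mean vector:
  mean(U) = (4 + 9 + 1 + 9 + 5) / 5 = 28/5 = 5.6
  mean(V) = (3 + 3 + 7 + 7 + 6) / 5 = 26/5 = 5.2
  x̄ = (5.6, 5.2),  deviation x̄ - mu_0 = (5.6, 5.2) - (6, 4) = (-0.4, 1.2).

Step 2 — sample covariance matrix, S[i,j] = (1/(n-1)) · Σ_k (x_{k,i} - mean_i) · (x_{k,j} - mean_j), divisor n-1 = 4:
  S[U,U] = ((-1.6)·(-1.6) + (3.4)·(3.4) + (-4.6)·(-4.6) + (3.4)·(3.4) + (-0.6)·(-0.6)) / 4 = 47.2/4 = 11.8
  S[U,V] = ((-1.6)·(-2.2) + (3.4)·(-2.2) + (-4.6)·(1.8) + (3.4)·(1.8) + (-0.6)·(0.8)) / 4 = -6.6/4 = -1.65
  S[V,V] = ((-2.2)·(-2.2) + (-2.2)·(-2.2) + (1.8)·(1.8) + (1.8)·(1.8) + (0.8)·(0.8)) / 4 = 16.8/4 = 4.2
  S = [[11.8, -1.65],
 [-1.65, 4.2]].

Step 3 — invert S. det(S) = 11.8·4.2 - (-1.65)² = 46.8375.
  S^{-1} = (1/det) · [[d, -b], [-b, a]] = [[0.0897, 0.0352],
 [0.0352, 0.2519]].

Step 4 — quadratic form (x̄ - mu_0)^T · S^{-1} · (x̄ - mu_0):
  S^{-1} · (x̄ - mu_0) = (0.0064, 0.2882),
  (x̄ - mu_0)^T · [...] = (-0.4)·(0.0064) + (1.2)·(0.2882) = 0.3433.

Step 5 — scale by n: T² = 5 · 0.3433 = 1.7166.

T² ≈ 1.7166


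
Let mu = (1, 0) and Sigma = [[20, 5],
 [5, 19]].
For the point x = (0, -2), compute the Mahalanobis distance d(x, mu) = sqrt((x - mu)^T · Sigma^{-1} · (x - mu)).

Step 1 — centre the observation: (x - mu) = (-1, -2).

Step 2 — invert Sigma. det(Sigma) = 20·19 - (5)² = 355.
  Sigma^{-1} = (1/det) · [[d, -b], [-b, a]] = [[0.0535, -0.0141],
 [-0.0141, 0.0563]].

Step 3 — form the quadratic (x - mu)^T · Sigma^{-1} · (x - mu):
  Sigma^{-1} · (x - mu) = (-0.0254, -0.0986).
  (x - mu)^T · [Sigma^{-1} · (x - mu)] = (-1)·(-0.0254) + (-2)·(-0.0986) = 0.2225.

Step 4 — take square root: d = √(0.2225) ≈ 0.4717.

d(x, mu) = √(0.2225) ≈ 0.4717


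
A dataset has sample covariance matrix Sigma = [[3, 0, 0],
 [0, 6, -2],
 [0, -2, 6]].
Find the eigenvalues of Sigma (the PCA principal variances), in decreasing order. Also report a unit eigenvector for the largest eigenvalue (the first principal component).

Step 1 — characteristic polynomial p(λ) = det(λI - Sigma) = λ³ - tr·λ² + c_1·λ - det, where tr = trace, c_1 = sum of the principal 2×2 minors, det = det(Sigma):
  tr = 3 + 6 + 6 = 15,
  c_1 = (3·6 - (0)²) + (3·6 - (0)²) + (6·6 - (-2)²) = 18 + 18 + 32 = 68,
  det = 3·(6·6 - (-2)²) - (0)·((0)·6 - (-2)·(0)) + (0)·((0)·(-2) - 6·(0)) = 3·(32) - (0)·(0) + (0)·(0) = 96.
  So p(λ) = λ³ - 15λ² + 68λ - 96.
Step 2 — look for an integer root (rational root theorem: any rational root is an integer divisor of 96). Testing λ = 3:
  p(3) = 27 - 135 + 204 - 96 = 0  ✓
  Dividing out (λ - 3): p(λ) = (λ - 3)(λ² - 12λ + 32).
Step 3 — remaining eigenvalues from the quadratic λ² - 12λ + 32 = 0:
  Δ = 12² - 4·32 = 144 - 128 = 16,  λ = (12 ± √16)/2 = (12 ± 4)/2 = 8 or 4.
  Sorted: λ_1 = 8,  λ_2 = 4,  λ_3 = 3  (check: sum = 15 = tr ✓).

Step 4 — unit eigenvector for λ_1 = 8: v spans the null space of (Sigma - λ_1 I), whose rows are
  r_1 = (-5, 0, 0),  r_2 = (0, -2, -2),  r_3 = (0, -2, -2).
  v is orthogonal to every row, so take v ∝ r_1 × r_2 = ((0)·(-2) - (0)·(-2), (0)·(0) - (-5)·(-2), (-5)·(-2) - (0)·(0)) = (0, -10, 10).
  Rescale (divide by 10; multiply by -1 so the first nonzero entry is positive): u = (0, 1, -1).
  ||u|| = √((0)² + (1)² + (-1)²) = √(2) ≈ 1.4142,  v_1 = u/||u|| ≈ (0, 0.7071, -0.7071) (||v_1|| = 1).

λ_1 = 8,  λ_2 = 4,  λ_3 = 3;  v_1 ≈ (0, 0.7071, -0.7071)


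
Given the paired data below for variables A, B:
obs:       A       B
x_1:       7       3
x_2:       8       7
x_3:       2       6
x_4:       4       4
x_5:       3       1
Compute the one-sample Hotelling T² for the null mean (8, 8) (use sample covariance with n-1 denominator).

Step 1 — sample mean vector:
  mean(A) = (7 + 8 + 2 + 4 + 3) / 5 = 24/5 = 4.8
  mean(B) = (3 + 7 + 6 + 4 + 1) / 5 = 21/5 = 4.2
  x̄ = (4.8, 4.2),  deviation x̄ - mu_0 = (4.8, 4.2) - (8, 8) = (-3.2, -3.8).

Step 2 — sample covariance matrix, S[i,j] = (1/(n-1)) · Σ_k (x_{k,i} - mean_i) · (x_{k,j} - mean_j), divisor n-1 = 4:
  S[A,A] = ((2.2)·(2.2) + (3.2)·(3.2) + (-2.8)·(-2.8) + (-0.8)·(-0.8) + (-1.8)·(-1.8)) / 4 = 26.8/4 = 6.7
  S[A,B] = ((2.2)·(-1.2) + (3.2)·(2.8) + (-2.8)·(1.8) + (-0.8)·(-0.2) + (-1.8)·(-3.2)) / 4 = 7.2/4 = 1.8
  S[B,B] = ((-1.2)·(-1.2) + (2.8)·(2.8) + (1.8)·(1.8) + (-0.2)·(-0.2) + (-3.2)·(-3.2)) / 4 = 22.8/4 = 5.7
  S = [[6.7, 1.8],
 [1.8, 5.7]].

Step 3 — invert S. det(S) = 6.7·5.7 - (1.8)² = 34.95.
  S^{-1} = (1/det) · [[d, -b], [-b, a]] = [[0.1631, -0.0515],
 [-0.0515, 0.1917]].

Step 4 — quadratic form (x̄ - mu_0)^T · S^{-1} · (x̄ - mu_0):
  S^{-1} · (x̄ - mu_0) = (-0.3262, -0.5637),
  (x̄ - mu_0)^T · [...] = (-3.2)·(-0.3262) + (-3.8)·(-0.5637) = 3.1857.

Step 5 — scale by n: T² = 5 · 3.1857 = 15.9285.

T² ≈ 15.9285


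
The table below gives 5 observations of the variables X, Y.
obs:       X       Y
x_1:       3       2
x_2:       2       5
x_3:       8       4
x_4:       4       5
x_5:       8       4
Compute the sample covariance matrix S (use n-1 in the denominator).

Step 1 — column means:
  mean(X) = (3 + 2 + 8 + 4 + 8) / 5 = 25/5 = 5
  mean(Y) = (2 + 5 + 4 + 5 + 4) / 5 = 20/5 = 4

Step 2 — sample covariance S[i,j] = (1/(n-1)) · Σ_k (x_{k,i} - mean_i) · (x_{k,j} - mean_j), with n-1 = 4.
  S[X,X] = ((-2)·(-2) + (-3)·(-3) + (3)·(3) + (-1)·(-1) + (3)·(3)) / 4 = 32/4 = 8
  S[X,Y] = ((-2)·(-2) + (-3)·(1) + (3)·(0) + (-1)·(1) + (3)·(0)) / 4 = 0/4 = 0
  S[Y,Y] = ((-2)·(-2) + (1)·(1) + (0)·(0) + (1)·(1) + (0)·(0)) / 4 = 6/4 = 1.5

S is symmetric (S[j,i] = S[i,j]). Assembling:

S = [[8, 0],
 [0, 1.5]]


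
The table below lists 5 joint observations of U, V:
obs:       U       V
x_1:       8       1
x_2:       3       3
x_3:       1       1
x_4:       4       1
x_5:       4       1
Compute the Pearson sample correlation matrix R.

Step 1 — column means:
  mean(U) = (8 + 3 + 1 + 4 + 4) / 5 = 20/5 = 4
  mean(V) = (1 + 3 + 1 + 1 + 1) / 5 = 7/5 = 1.4

Step 2 — sample variances and covariances s[i,j] = (1/(n-1)) · Σ_k (x_{k,i} - mean_i) · (x_{k,j} - mean_j), with n-1 = 4:
  s[U,U] = ((4)·(4) + (-1)·(-1) + (-3)·(-3) + (0)·(0) + (0)·(0)) / 4 = 26/4 = 6.5
  s[U,V] = ((4)·(-0.4) + (-1)·(1.6) + (-3)·(-0.4) + (0)·(-0.4) + (0)·(-0.4)) / 4 = -2/4 = -0.5
  s[V,V] = ((-0.4)·(-0.4) + (1.6)·(1.6) + (-0.4)·(-0.4) + (-0.4)·(-0.4) + (-0.4)·(-0.4)) / 4 = 3.2/4 = 0.8
  Sample standard deviations s_i = √(s[i,i]):
  s(U) = √(6.5) = 2.5495
  s(V) = √(0.8) = 0.8944

Step 3 — r_{ij} = s_{ij} / (s_i · s_j):
  r[U,U] = 1 (diagonal).
  r[U,V] = -0.5 / (2.5495 · 0.8944) = -0.5 / 2.2804 = -0.2193
  r[V,V] = 1 (diagonal).

R is symmetric with unit diagonal. Assembling:

R = [[1, -0.2193],
 [-0.2193, 1]]


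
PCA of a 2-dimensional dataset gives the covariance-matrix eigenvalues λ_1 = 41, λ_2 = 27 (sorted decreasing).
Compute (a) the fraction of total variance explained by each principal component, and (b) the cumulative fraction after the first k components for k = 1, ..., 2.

Step 1 — total variance = trace(Sigma) = Σ λ_i = 41 + 27 = 68.

Step 2 — fraction explained by component i = λ_i / Σ λ:
  PC1: 41/68 = 0.6029
  PC2: 27/68 = 0.3971

Step 3 — cumulative fraction after k components = (λ_1 + ... + λ_k) / Σ λ:
  k = 1: 41/68 = 0.6029
  k = 2: (41 + 27)/68 = 68/68 = 1

Summary (fraction, with percent):

explained: PC1 0.6029 (60.29%), PC2 0.3971 (39.71%);  cumulative: 0.6029, 1


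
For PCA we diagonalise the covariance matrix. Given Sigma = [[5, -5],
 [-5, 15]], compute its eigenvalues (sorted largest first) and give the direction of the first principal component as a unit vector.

Step 1 — characteristic polynomial of 2×2 Sigma:
  det(Sigma - λI) = λ² - trace · λ + det = 0.
  trace = 5 + 15 = 20, det = 5·15 - (-5)² = 50.
Step 2 — discriminant:
  Δ = trace² - 4·det = 400 - 200 = 200.
Step 3 — eigenvalues:
  λ = (trace ± √Δ)/2 = (20 ± 14.1421)/2,
  λ_1 = 17.0711,  λ_2 = 2.9289.

Step 4 — unit eigenvector for λ_1: solve (Sigma - λ_1 I)v = 0. First row:
  (5 - 17.0711)·v_x + (-5)·v_y = 0, i.e. (-12.0711)·v_x + (-5)·v_y = 0,
  so v ∝ (b, λ_1 - a) = (-5, 12.0711); multiply by -1 so the first entry is positive: u = (5, -12.0711).
  ||u|| = √((5)² + (-12.0711)²) = √(170.7107) ≈ 13.0656,
  v_1 = u/||u|| ≈ (0.3827, -0.9239) (||v_1|| = 1).

λ_1 = 17.0711,  λ_2 = 2.9289;  v_1 ≈ (0.3827, -0.9239)


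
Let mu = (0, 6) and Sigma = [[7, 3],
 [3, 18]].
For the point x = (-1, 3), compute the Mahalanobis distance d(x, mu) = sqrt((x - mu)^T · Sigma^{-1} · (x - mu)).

Step 1 — centre the observation: (x - mu) = (-1, -3).

Step 2 — invert Sigma. det(Sigma) = 7·18 - (3)² = 117.
  Sigma^{-1} = (1/det) · [[d, -b], [-b, a]] = [[0.1538, -0.0256],
 [-0.0256, 0.0598]].

Step 3 — form the quadratic (x - mu)^T · Sigma^{-1} · (x - mu):
  Sigma^{-1} · (x - mu) = (-0.0769, -0.1538).
  (x - mu)^T · [Sigma^{-1} · (x - mu)] = (-1)·(-0.0769) + (-3)·(-0.1538) = 0.5385.

Step 4 — take square root: d = √(0.5385) ≈ 0.7338.

d(x, mu) = √(0.5385) ≈ 0.7338


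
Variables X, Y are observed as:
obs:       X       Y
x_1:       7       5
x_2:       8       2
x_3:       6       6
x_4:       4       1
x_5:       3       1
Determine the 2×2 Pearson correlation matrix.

Step 1 — column means:
  mean(X) = (7 + 8 + 6 + 4 + 3) / 5 = 28/5 = 5.6
  mean(Y) = (5 + 2 + 6 + 1 + 1) / 5 = 15/5 = 3

Step 2 — sample variances and covariances s[i,j] = (1/(n-1)) · Σ_k (x_{k,i} - mean_i) · (x_{k,j} - mean_j), with n-1 = 4:
  s[X,X] = ((1.4)·(1.4) + (2.4)·(2.4) + (0.4)·(0.4) + (-1.6)·(-1.6) + (-2.6)·(-2.6)) / 4 = 17.2/4 = 4.3
  s[X,Y] = ((1.4)·(2) + (2.4)·(-1) + (0.4)·(3) + (-1.6)·(-2) + (-2.6)·(-2)) / 4 = 10/4 = 2.5
  s[Y,Y] = ((2)·(2) + (-1)·(-1) + (3)·(3) + (-2)·(-2) + (-2)·(-2)) / 4 = 22/4 = 5.5
  Sample standard deviations s_i = √(s[i,i]):
  s(X) = √(4.3) = 2.0736
  s(Y) = √(5.5) = 2.3452

Step 3 — r_{ij} = s_{ij} / (s_i · s_j):
  r[X,X] = 1 (diagonal).
  r[X,Y] = 2.5 / (2.0736 · 2.3452) = 2.5 / 4.8631 = 0.5141
  r[Y,Y] = 1 (diagonal).

R is symmetric with unit diagonal. Assembling:

R = [[1, 0.5141],
 [0.5141, 1]]


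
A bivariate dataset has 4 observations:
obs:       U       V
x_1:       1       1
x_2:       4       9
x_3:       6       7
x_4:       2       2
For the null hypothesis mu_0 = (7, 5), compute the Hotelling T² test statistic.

Step 1 — sample mean vector:
  mean(U) = (1 + 4 + 6 + 2) / 4 = 13/4 = 3.25
  mean(V) = (1 + 9 + 7 + 2) / 4 = 19/4 = 4.75
  x̄ = (3.25, 4.75),  deviation x̄ - mu_0 = (3.25, 4.75) - (7, 5) = (-3.75, -0.25).

Step 2 — sample covariance matrix, S[i,j] = (1/(n-1)) · Σ_k (x_{k,i} - mean_i) · (x_{k,j} - mean_j), divisor n-1 = 3:
  S[U,U] = ((-2.25)·(-2.25) + (0.75)·(0.75) + (2.75)·(2.75) + (-1.25)·(-1.25)) / 3 = 14.75/3 = 4.9167
  S[U,V] = ((-2.25)·(-3.75) + (0.75)·(4.25) + (2.75)·(2.25) + (-1.25)·(-2.75)) / 3 = 21.25/3 = 7.0833
  S[V,V] = ((-3.75)·(-3.75) + (4.25)·(4.25) + (2.25)·(2.25) + (-2.75)·(-2.75)) / 3 = 44.75/3 = 14.9167
  S = [[4.9167, 7.0833],
 [7.0833, 14.9167]].

Step 3 — invert S. det(S) = 4.9167·14.9167 - (7.0833)² = 23.1667.
  S^{-1} = (1/det) · [[d, -b], [-b, a]] = [[0.6439, -0.3058],
 [-0.3058, 0.2122]].

Step 4 — quadratic form (x̄ - mu_0)^T · S^{-1} · (x̄ - mu_0):
  S^{-1} · (x̄ - mu_0) = (-2.3381, 1.0935),
  (x̄ - mu_0)^T · [...] = (-3.75)·(-2.3381) + (-0.25)·(1.0935) = 8.4946.

Step 5 — scale by n: T² = 4 · 8.4946 = 33.9784.

T² ≈ 33.9784


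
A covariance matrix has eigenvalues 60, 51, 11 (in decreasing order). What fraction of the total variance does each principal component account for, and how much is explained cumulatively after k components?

Step 1 — total variance = trace(Sigma) = Σ λ_i = 60 + 51 + 11 = 122.

Step 2 — fraction explained by component i = λ_i / Σ λ:
  PC1: 60/122 = 0.4918
  PC2: 51/122 = 0.418
  PC3: 11/122 = 0.0902

Step 3 — cumulative fraction after k components = (λ_1 + ... + λ_k) / Σ λ:
  k = 1: 60/122 = 0.4918
  k = 2: (60 + 51)/122 = 111/122 = 0.9098
  k = 3: (60 + 51 + 11)/122 = 122/122 = 1

Summary (fraction, with percent):

explained: PC1 0.4918 (49.18%), PC2 0.418 (41.8%), PC3 0.0902 (9.02%);  cumulative: 0.4918, 0.9098, 1


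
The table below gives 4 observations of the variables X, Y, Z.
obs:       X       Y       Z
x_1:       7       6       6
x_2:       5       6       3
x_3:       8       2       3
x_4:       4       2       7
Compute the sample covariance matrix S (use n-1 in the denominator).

Step 1 — column means:
  mean(X) = (7 + 5 + 8 + 4) / 4 = 24/4 = 6
  mean(Y) = (6 + 6 + 2 + 2) / 4 = 16/4 = 4
  mean(Z) = (6 + 3 + 3 + 7) / 4 = 19/4 = 4.75

Step 2 — sample covariance S[i,j] = (1/(n-1)) · Σ_k (x_{k,i} - mean_i) · (x_{k,j} - mean_j), with n-1 = 3.
  S[X,X] = ((1)·(1) + (-1)·(-1) + (2)·(2) + (-2)·(-2)) / 3 = 10/3 = 3.3333
  S[X,Y] = ((1)·(2) + (-1)·(2) + (2)·(-2) + (-2)·(-2)) / 3 = 0/3 = 0
  S[X,Z] = ((1)·(1.25) + (-1)·(-1.75) + (2)·(-1.75) + (-2)·(2.25)) / 3 = -5/3 = -1.6667
  S[Y,Y] = ((2)·(2) + (2)·(2) + (-2)·(-2) + (-2)·(-2)) / 3 = 16/3 = 5.3333
  S[Y,Z] = ((2)·(1.25) + (2)·(-1.75) + (-2)·(-1.75) + (-2)·(2.25)) / 3 = -2/3 = -0.6667
  S[Z,Z] = ((1.25)·(1.25) + (-1.75)·(-1.75) + (-1.75)·(-1.75) + (2.25)·(2.25)) / 3 = 12.75/3 = 4.25

S is symmetric (S[j,i] = S[i,j]). Assembling:

S = [[3.3333, 0, -1.6667],
 [0, 5.3333, -0.6667],
 [-1.6667, -0.6667, 4.25]]


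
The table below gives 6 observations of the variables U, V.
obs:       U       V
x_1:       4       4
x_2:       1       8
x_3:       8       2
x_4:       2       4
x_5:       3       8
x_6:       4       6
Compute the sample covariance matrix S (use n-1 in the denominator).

Step 1 — column means:
  mean(U) = (4 + 1 + 8 + 2 + 3 + 4) / 6 = 22/6 = 3.6667
  mean(V) = (4 + 8 + 2 + 4 + 8 + 6) / 6 = 32/6 = 5.3333

Step 2 — sample covariance S[i,j] = (1/(n-1)) · Σ_k (x_{k,i} - mean_i) · (x_{k,j} - mean_j), with n-1 = 5.
  S[U,U] = ((0.3333)·(0.3333) + (-2.6667)·(-2.6667) + (4.3333)·(4.3333) + (-1.6667)·(-1.6667) + (-0.6667)·(-0.6667) + (0.3333)·(0.3333)) / 5 = 29.3333/5 = 5.8667
  S[U,V] = ((0.3333)·(-1.3333) + (-2.6667)·(2.6667) + (4.3333)·(-3.3333) + (-1.6667)·(-1.3333) + (-0.6667)·(2.6667) + (0.3333)·(0.6667)) / 5 = -21.3333/5 = -4.2667
  S[V,V] = ((-1.3333)·(-1.3333) + (2.6667)·(2.6667) + (-3.3333)·(-3.3333) + (-1.3333)·(-1.3333) + (2.6667)·(2.6667) + (0.6667)·(0.6667)) / 5 = 29.3333/5 = 5.8667

S is symmetric (S[j,i] = S[i,j]). Assembling:

S = [[5.8667, -4.2667],
 [-4.2667, 5.8667]]


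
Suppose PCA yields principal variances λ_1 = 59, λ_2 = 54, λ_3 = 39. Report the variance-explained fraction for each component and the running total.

Step 1 — total variance = trace(Sigma) = Σ λ_i = 59 + 54 + 39 = 152.

Step 2 — fraction explained by component i = λ_i / Σ λ:
  PC1: 59/152 = 0.3882
  PC2: 54/152 = 0.3553
  PC3: 39/152 = 0.2566

Step 3 — cumulative fraction after k components = (λ_1 + ... + λ_k) / Σ λ:
  k = 1: 59/152 = 0.3882
  k = 2: (59 + 54)/152 = 113/152 = 0.7434
  k = 3: (59 + 54 + 39)/152 = 152/152 = 1

Summary (fraction, with percent):

explained: PC1 0.3882 (38.82%), PC2 0.3553 (35.53%), PC3 0.2566 (25.66%);  cumulative: 0.3882, 0.7434, 1


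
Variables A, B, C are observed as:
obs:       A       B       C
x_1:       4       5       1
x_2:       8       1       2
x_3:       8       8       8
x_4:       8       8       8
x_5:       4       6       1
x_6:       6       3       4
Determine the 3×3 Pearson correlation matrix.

Step 1 — column means:
  mean(A) = (4 + 8 + 8 + 8 + 4 + 6) / 6 = 38/6 = 6.3333
  mean(B) = (5 + 1 + 8 + 8 + 6 + 3) / 6 = 31/6 = 5.1667
  mean(C) = (1 + 2 + 8 + 8 + 1 + 4) / 6 = 24/6 = 4

Step 2 — sample variances and covariances s[i,j] = (1/(n-1)) · Σ_k (x_{k,i} - mean_i) · (x_{k,j} - mean_j), with n-1 = 5:
  s[A,A] = ((-2.3333)·(-2.3333) + (1.6667)·(1.6667) + (1.6667)·(1.6667) + (1.6667)·(1.6667) + (-2.3333)·(-2.3333) + (-0.3333)·(-0.3333)) / 5 = 19.3333/5 = 3.8667
  s[A,B] = ((-2.3333)·(-0.1667) + (1.6667)·(-4.1667) + (1.6667)·(2.8333) + (1.6667)·(2.8333) + (-2.3333)·(0.8333) + (-0.3333)·(-2.1667)) / 5 = 1.6667/5 = 0.3333
  s[A,C] = ((-2.3333)·(-3) + (1.6667)·(-2) + (1.6667)·(4) + (1.6667)·(4) + (-2.3333)·(-3) + (-0.3333)·(0)) / 5 = 24/5 = 4.8
  s[B,B] = ((-0.1667)·(-0.1667) + (-4.1667)·(-4.1667) + (2.8333)·(2.8333) + (2.8333)·(2.8333) + (0.8333)·(0.8333) + (-2.1667)·(-2.1667)) / 5 = 38.8333/5 = 7.7667
  s[B,C] = ((-0.1667)·(-3) + (-4.1667)·(-2) + (2.8333)·(4) + (2.8333)·(4) + (0.8333)·(-3) + (-2.1667)·(0)) / 5 = 29/5 = 5.8
  s[C,C] = ((-3)·(-3) + (-2)·(-2) + (4)·(4) + (4)·(4) + (-3)·(-3) + (0)·(0)) / 5 = 54/5 = 10.8
  Sample standard deviations s_i = √(s[i,i]):
  s(A) = √(3.8667) = 1.9664
  s(B) = √(7.7667) = 2.7869
  s(C) = √(10.8) = 3.2863

Step 3 — r_{ij} = s_{ij} / (s_i · s_j):
  r[A,A] = 1 (diagonal).
  r[A,B] = 0.3333 / (1.9664 · 2.7869) = 0.3333 / 5.4801 = 0.0608
  r[A,C] = 4.8 / (1.9664 · 3.2863) = 4.8 / 6.4622 = 0.7428
  r[B,B] = 1 (diagonal).
  r[B,C] = 5.8 / (2.7869 · 3.2863) = 5.8 / 9.1586 = 0.6333
  r[C,C] = 1 (diagonal).

R is symmetric with unit diagonal. Assembling:

R = [[1, 0.0608, 0.7428],
 [0.0608, 1, 0.6333],
 [0.7428, 0.6333, 1]]


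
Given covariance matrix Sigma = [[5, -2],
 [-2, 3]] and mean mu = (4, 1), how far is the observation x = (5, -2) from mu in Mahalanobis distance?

Step 1 — centre the observation: (x - mu) = (1, -3).

Step 2 — invert Sigma. det(Sigma) = 5·3 - (-2)² = 11.
  Sigma^{-1} = (1/det) · [[d, -b], [-b, a]] = [[0.2727, 0.1818],
 [0.1818, 0.4545]].

Step 3 — form the quadratic (x - mu)^T · Sigma^{-1} · (x - mu):
  Sigma^{-1} · (x - mu) = (-0.2727, -1.1818).
  (x - mu)^T · [Sigma^{-1} · (x - mu)] = (1)·(-0.2727) + (-3)·(-1.1818) = 3.2727.

Step 4 — take square root: d = √(3.2727) ≈ 1.8091.

d(x, mu) = √(3.2727) ≈ 1.8091


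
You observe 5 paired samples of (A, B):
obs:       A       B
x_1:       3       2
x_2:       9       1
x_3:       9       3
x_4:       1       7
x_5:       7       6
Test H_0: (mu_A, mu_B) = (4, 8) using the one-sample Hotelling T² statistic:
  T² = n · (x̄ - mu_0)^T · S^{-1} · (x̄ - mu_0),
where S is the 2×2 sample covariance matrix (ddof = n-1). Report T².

Step 1 — sample mean vector:
  mean(A) = (3 + 9 + 9 + 1 + 7) / 5 = 29/5 = 5.8
  mean(B) = (2 + 1 + 3 + 7 + 6) / 5 = 19/5 = 3.8
  x̄ = (5.8, 3.8),  deviation x̄ - mu_0 = (5.8, 3.8) - (4, 8) = (1.8, -4.2).

Step 2 — sample covariance matrix, S[i,j] = (1/(n-1)) · Σ_k (x_{k,i} - mean_i) · (x_{k,j} - mean_j), divisor n-1 = 4:
  S[A,A] = ((-2.8)·(-2.8) + (3.2)·(3.2) + (3.2)·(3.2) + (-4.8)·(-4.8) + (1.2)·(1.2)) / 4 = 52.8/4 = 13.2
  S[A,B] = ((-2.8)·(-1.8) + (3.2)·(-2.8) + (3.2)·(-0.8) + (-4.8)·(3.2) + (1.2)·(2.2)) / 4 = -19.2/4 = -4.8
  S[B,B] = ((-1.8)·(-1.8) + (-2.8)·(-2.8) + (-0.8)·(-0.8) + (3.2)·(3.2) + (2.2)·(2.2)) / 4 = 26.8/4 = 6.7
  S = [[13.2, -4.8],
 [-4.8, 6.7]].

Step 3 — invert S. det(S) = 13.2·6.7 - (-4.8)² = 65.4.
  S^{-1} = (1/det) · [[d, -b], [-b, a]] = [[0.1024, 0.0734],
 [0.0734, 0.2018]].

Step 4 — quadratic form (x̄ - mu_0)^T · S^{-1} · (x̄ - mu_0):
  S^{-1} · (x̄ - mu_0) = (-0.1239, -0.7156),
  (x̄ - mu_0)^T · [...] = (1.8)·(-0.1239) + (-4.2)·(-0.7156) = 2.7826.

Step 5 — scale by n: T² = 5 · 2.7826 = 13.9128.

T² ≈ 13.9128


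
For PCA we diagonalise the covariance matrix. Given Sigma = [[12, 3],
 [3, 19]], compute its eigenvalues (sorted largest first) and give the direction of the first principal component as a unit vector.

Step 1 — characteristic polynomial of 2×2 Sigma:
  det(Sigma - λI) = λ² - trace · λ + det = 0.
  trace = 12 + 19 = 31, det = 12·19 - (3)² = 219.
Step 2 — discriminant:
  Δ = trace² - 4·det = 961 - 876 = 85.
Step 3 — eigenvalues:
  λ = (trace ± √Δ)/2 = (31 ± 9.2195)/2,
  λ_1 = 20.1098,  λ_2 = 10.8902.

Step 4 — unit eigenvector for λ_1: solve (Sigma - λ_1 I)v = 0. First row:
  (12 - 20.1098)·v_x + (3)·v_y = 0, i.e. (-8.1098)·v_x + (3)·v_y = 0,
  so v ∝ (b, λ_1 - a) = (3, 8.1098) = u.
  ||u|| = √((3)² + (8.1098)²) = √(74.7684) ≈ 8.6469,
  v_1 = u/||u|| ≈ (0.3469, 0.9379) (||v_1|| = 1).

λ_1 = 20.1098,  λ_2 = 10.8902;  v_1 ≈ (0.3469, 0.9379)


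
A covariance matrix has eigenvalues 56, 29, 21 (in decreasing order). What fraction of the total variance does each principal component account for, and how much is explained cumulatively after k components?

Step 1 — total variance = trace(Sigma) = Σ λ_i = 56 + 29 + 21 = 106.

Step 2 — fraction explained by component i = λ_i / Σ λ:
  PC1: 56/106 = 0.5283
  PC2: 29/106 = 0.2736
  PC3: 21/106 = 0.1981

Step 3 — cumulative fraction after k components = (λ_1 + ... + λ_k) / Σ λ:
  k = 1: 56/106 = 0.5283
  k = 2: (56 + 29)/106 = 85/106 = 0.8019
  k = 3: (56 + 29 + 21)/106 = 106/106 = 1

Summary (fraction, with percent):

explained: PC1 0.5283 (52.83%), PC2 0.2736 (27.36%), PC3 0.1981 (19.81%);  cumulative: 0.5283, 0.8019, 1


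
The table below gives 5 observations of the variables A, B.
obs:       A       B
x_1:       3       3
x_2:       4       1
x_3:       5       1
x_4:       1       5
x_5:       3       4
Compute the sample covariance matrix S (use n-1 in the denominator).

Step 1 — column means:
  mean(A) = (3 + 4 + 5 + 1 + 3) / 5 = 16/5 = 3.2
  mean(B) = (3 + 1 + 1 + 5 + 4) / 5 = 14/5 = 2.8

Step 2 — sample covariance S[i,j] = (1/(n-1)) · Σ_k (x_{k,i} - mean_i) · (x_{k,j} - mean_j), with n-1 = 4.
  S[A,A] = ((-0.2)·(-0.2) + (0.8)·(0.8) + (1.8)·(1.8) + (-2.2)·(-2.2) + (-0.2)·(-0.2)) / 4 = 8.8/4 = 2.2
  S[A,B] = ((-0.2)·(0.2) + (0.8)·(-1.8) + (1.8)·(-1.8) + (-2.2)·(2.2) + (-0.2)·(1.2)) / 4 = -9.8/4 = -2.45
  S[B,B] = ((0.2)·(0.2) + (-1.8)·(-1.8) + (-1.8)·(-1.8) + (2.2)·(2.2) + (1.2)·(1.2)) / 4 = 12.8/4 = 3.2

S is symmetric (S[j,i] = S[i,j]). Assembling:

S = [[2.2, -2.45],
 [-2.45, 3.2]]


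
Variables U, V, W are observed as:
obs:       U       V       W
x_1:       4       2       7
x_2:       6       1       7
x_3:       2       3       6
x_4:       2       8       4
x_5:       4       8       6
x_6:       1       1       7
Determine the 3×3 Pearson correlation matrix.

Step 1 — column means:
  mean(U) = (4 + 6 + 2 + 2 + 4 + 1) / 6 = 19/6 = 3.1667
  mean(V) = (2 + 1 + 3 + 8 + 8 + 1) / 6 = 23/6 = 3.8333
  mean(W) = (7 + 7 + 6 + 4 + 6 + 7) / 6 = 37/6 = 6.1667

Step 2 — sample variances and covariances s[i,j] = (1/(n-1)) · Σ_k (x_{k,i} - mean_i) · (x_{k,j} - mean_j), with n-1 = 5:
  s[U,U] = ((0.8333)·(0.8333) + (2.8333)·(2.8333) + (-1.1667)·(-1.1667) + (-1.1667)·(-1.1667) + (0.8333)·(0.8333) + (-2.1667)·(-2.1667)) / 5 = 16.8333/5 = 3.3667
  s[U,V] = ((0.8333)·(-1.8333) + (2.8333)·(-2.8333) + (-1.1667)·(-0.8333) + (-1.1667)·(4.1667) + (0.8333)·(4.1667) + (-2.1667)·(-2.8333)) / 5 = -3.8333/5 = -0.7667
  s[U,W] = ((0.8333)·(0.8333) + (2.8333)·(0.8333) + (-1.1667)·(-0.1667) + (-1.1667)·(-2.1667) + (0.8333)·(-0.1667) + (-2.1667)·(0.8333)) / 5 = 3.8333/5 = 0.7667
  s[V,V] = ((-1.8333)·(-1.8333) + (-2.8333)·(-2.8333) + (-0.8333)·(-0.8333) + (4.1667)·(4.1667) + (4.1667)·(4.1667) + (-2.8333)·(-2.8333)) / 5 = 54.8333/5 = 10.9667
  s[V,W] = ((-1.8333)·(0.8333) + (-2.8333)·(0.8333) + (-0.8333)·(-0.1667) + (4.1667)·(-2.1667) + (4.1667)·(-0.1667) + (-2.8333)·(0.8333)) / 5 = -15.8333/5 = -3.1667
  s[W,W] = ((0.8333)·(0.8333) + (0.8333)·(0.8333) + (-0.1667)·(-0.1667) + (-2.1667)·(-2.1667) + (-0.1667)·(-0.1667) + (0.8333)·(0.8333)) / 5 = 6.8333/5 = 1.3667
  Sample standard deviations s_i = √(s[i,i]):
  s(U) = √(3.3667) = 1.8348
  s(V) = √(10.9667) = 3.3116
  s(W) = √(1.3667) = 1.169

Step 3 — r_{ij} = s_{ij} / (s_i · s_j):
  r[U,U] = 1 (diagonal).
  r[U,V] = -0.7667 / (1.8348 · 3.3116) = -0.7667 / 6.0763 = -0.1262
  r[U,W] = 0.7667 / (1.8348 · 1.169) = 0.7667 / 2.145 = 0.3574
  r[V,V] = 1 (diagonal).
  r[V,W] = -3.1667 / (3.3116 · 1.169) = -3.1667 / 3.8714 = -0.818
  r[W,W] = 1 (diagonal).

R is symmetric with unit diagonal. Assembling:

R = [[1, -0.1262, 0.3574],
 [-0.1262, 1, -0.818],
 [0.3574, -0.818, 1]]


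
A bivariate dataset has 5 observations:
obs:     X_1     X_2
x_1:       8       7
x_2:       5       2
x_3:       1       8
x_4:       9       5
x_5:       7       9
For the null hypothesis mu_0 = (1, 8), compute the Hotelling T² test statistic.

Step 1 — sample mean vector:
  mean(X_1) = (8 + 5 + 1 + 9 + 7) / 5 = 30/5 = 6
  mean(X_2) = (7 + 2 + 8 + 5 + 9) / 5 = 31/5 = 6.2
  x̄ = (6, 6.2),  deviation x̄ - mu_0 = (6, 6.2) - (1, 8) = (5, -1.8).

Step 2 — sample covariance matrix, S[i,j] = (1/(n-1)) · Σ_k (x_{k,i} - mean_i) · (x_{k,j} - mean_j), divisor n-1 = 4:
  S[X_1,X_1] = ((2)·(2) + (-1)·(-1) + (-5)·(-5) + (3)·(3) + (1)·(1)) / 4 = 40/4 = 10
  S[X_1,X_2] = ((2)·(0.8) + (-1)·(-4.2) + (-5)·(1.8) + (3)·(-1.2) + (1)·(2.8)) / 4 = -4/4 = -1
  S[X_2,X_2] = ((0.8)·(0.8) + (-4.2)·(-4.2) + (1.8)·(1.8) + (-1.2)·(-1.2) + (2.8)·(2.8)) / 4 = 30.8/4 = 7.7
  S = [[10, -1],
 [-1, 7.7]].

Step 3 — invert S. det(S) = 10·7.7 - (-1)² = 76.
  S^{-1} = (1/det) · [[d, -b], [-b, a]] = [[0.1013, 0.0132],
 [0.0132, 0.1316]].

Step 4 — quadratic form (x̄ - mu_0)^T · S^{-1} · (x̄ - mu_0):
  S^{-1} · (x̄ - mu_0) = (0.4829, -0.1711),
  (x̄ - mu_0)^T · [...] = (5)·(0.4829) + (-1.8)·(-0.1711) = 2.7224.

Step 5 — scale by n: T² = 5 · 2.7224 = 13.6118.

T² ≈ 13.6118


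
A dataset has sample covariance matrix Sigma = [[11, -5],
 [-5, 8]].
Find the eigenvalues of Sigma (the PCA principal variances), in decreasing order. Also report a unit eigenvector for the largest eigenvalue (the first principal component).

Step 1 — characteristic polynomial of 2×2 Sigma:
  det(Sigma - λI) = λ² - trace · λ + det = 0.
  trace = 11 + 8 = 19, det = 11·8 - (-5)² = 63.
Step 2 — discriminant:
  Δ = trace² - 4·det = 361 - 252 = 109.
Step 3 — eigenvalues:
  λ = (trace ± √Δ)/2 = (19 ± 10.4403)/2,
  λ_1 = 14.7202,  λ_2 = 4.2798.

Step 4 — unit eigenvector for λ_1: solve (Sigma - λ_1 I)v = 0. First row:
  (11 - 14.7202)·v_x + (-5)·v_y = 0, i.e. (-3.7202)·v_x + (-5)·v_y = 0,
  so v ∝ (b, λ_1 - a) = (-5, 3.7202); multiply by -1 so the first entry is positive: u = (5, -3.7202).
  ||u|| = √((5)² + (-3.7202)²) = √(38.8395) ≈ 6.2321,
  v_1 = u/||u|| ≈ (0.8023, -0.5969) (||v_1|| = 1).

λ_1 = 14.7202,  λ_2 = 4.2798;  v_1 ≈ (0.8023, -0.5969)


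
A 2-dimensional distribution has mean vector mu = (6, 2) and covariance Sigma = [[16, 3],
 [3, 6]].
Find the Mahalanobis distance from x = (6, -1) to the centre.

Step 1 — centre the observation: (x - mu) = (0, -3).

Step 2 — invert Sigma. det(Sigma) = 16·6 - (3)² = 87.
  Sigma^{-1} = (1/det) · [[d, -b], [-b, a]] = [[0.069, -0.0345],
 [-0.0345, 0.1839]].

Step 3 — form the quadratic (x - mu)^T · Sigma^{-1} · (x - mu):
  Sigma^{-1} · (x - mu) = (0.1034, -0.5517).
  (x - mu)^T · [Sigma^{-1} · (x - mu)] = (0)·(0.1034) + (-3)·(-0.5517) = 1.6552.

Step 4 — take square root: d = √(1.6552) ≈ 1.2865.

d(x, mu) = √(1.6552) ≈ 1.2865


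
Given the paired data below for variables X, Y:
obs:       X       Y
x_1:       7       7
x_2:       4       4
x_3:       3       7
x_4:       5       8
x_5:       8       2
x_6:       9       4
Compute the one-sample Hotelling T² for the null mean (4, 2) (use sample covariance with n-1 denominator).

Step 1 — sample mean vector:
  mean(X) = (7 + 4 + 3 + 5 + 8 + 9) / 6 = 36/6 = 6
  mean(Y) = (7 + 4 + 7 + 8 + 2 + 4) / 6 = 32/6 = 5.3333
  x̄ = (6, 5.3333),  deviation x̄ - mu_0 = (6, 5.3333) - (4, 2) = (2, 3.3333).

Step 2 — sample covariance matrix, S[i,j] = (1/(n-1)) · Σ_k (x_{k,i} - mean_i) · (x_{k,j} - mean_j), divisor n-1 = 5:
  S[X,X] = ((1)·(1) + (-2)·(-2) + (-3)·(-3) + (-1)·(-1) + (2)·(2) + (3)·(3)) / 5 = 28/5 = 5.6
  S[X,Y] = ((1)·(1.6667) + (-2)·(-1.3333) + (-3)·(1.6667) + (-1)·(2.6667) + (2)·(-3.3333) + (3)·(-1.3333)) / 5 = -14/5 = -2.8
  S[Y,Y] = ((1.6667)·(1.6667) + (-1.3333)·(-1.3333) + (1.6667)·(1.6667) + (2.6667)·(2.6667) + (-3.3333)·(-3.3333) + (-1.3333)·(-1.3333)) / 5 = 27.3333/5 = 5.4667
  S = [[5.6, -2.8],
 [-2.8, 5.4667]].

Step 3 — invert S. det(S) = 5.6·5.4667 - (-2.8)² = 22.7733.
  S^{-1} = (1/det) · [[d, -b], [-b, a]] = [[0.24, 0.123],
 [0.123, 0.2459]].

Step 4 — quadratic form (x̄ - mu_0)^T · S^{-1} · (x̄ - mu_0):
  S^{-1} · (x̄ - mu_0) = (0.8899, 1.0656),
  (x̄ - mu_0)^T · [...] = (2)·(0.8899) + (3.3333)·(1.0656) = 5.3318.

Step 5 — scale by n: T² = 6 · 5.3318 = 31.9906.

T² ≈ 31.9906


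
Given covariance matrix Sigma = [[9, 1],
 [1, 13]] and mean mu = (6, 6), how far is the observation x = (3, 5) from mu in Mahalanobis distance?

Step 1 — centre the observation: (x - mu) = (-3, -1).

Step 2 — invert Sigma. det(Sigma) = 9·13 - (1)² = 116.
  Sigma^{-1} = (1/det) · [[d, -b], [-b, a]] = [[0.1121, -0.0086],
 [-0.0086, 0.0776]].

Step 3 — form the quadratic (x - mu)^T · Sigma^{-1} · (x - mu):
  Sigma^{-1} · (x - mu) = (-0.3276, -0.0517).
  (x - mu)^T · [Sigma^{-1} · (x - mu)] = (-3)·(-0.3276) + (-1)·(-0.0517) = 1.0345.

Step 4 — take square root: d = √(1.0345) ≈ 1.0171.

d(x, mu) = √(1.0345) ≈ 1.0171


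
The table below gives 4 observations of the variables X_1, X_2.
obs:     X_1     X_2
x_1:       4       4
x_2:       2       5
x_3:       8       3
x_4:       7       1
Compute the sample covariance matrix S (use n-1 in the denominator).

Step 1 — column means:
  mean(X_1) = (4 + 2 + 8 + 7) / 4 = 21/4 = 5.25
  mean(X_2) = (4 + 5 + 3 + 1) / 4 = 13/4 = 3.25

Step 2 — sample covariance S[i,j] = (1/(n-1)) · Σ_k (x_{k,i} - mean_i) · (x_{k,j} - mean_j), with n-1 = 3.
  S[X_1,X_1] = ((-1.25)·(-1.25) + (-3.25)·(-3.25) + (2.75)·(2.75) + (1.75)·(1.75)) / 3 = 22.75/3 = 7.5833
  S[X_1,X_2] = ((-1.25)·(0.75) + (-3.25)·(1.75) + (2.75)·(-0.25) + (1.75)·(-2.25)) / 3 = -11.25/3 = -3.75
  S[X_2,X_2] = ((0.75)·(0.75) + (1.75)·(1.75) + (-0.25)·(-0.25) + (-2.25)·(-2.25)) / 3 = 8.75/3 = 2.9167

S is symmetric (S[j,i] = S[i,j]). Assembling:

S = [[7.5833, -3.75],
 [-3.75, 2.9167]]


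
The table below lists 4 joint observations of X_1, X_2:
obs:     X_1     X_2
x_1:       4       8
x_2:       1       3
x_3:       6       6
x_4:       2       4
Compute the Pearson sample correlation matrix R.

Step 1 — column means:
  mean(X_1) = (4 + 1 + 6 + 2) / 4 = 13/4 = 3.25
  mean(X_2) = (8 + 3 + 6 + 4) / 4 = 21/4 = 5.25

Step 2 — sample variances and covariances s[i,j] = (1/(n-1)) · Σ_k (x_{k,i} - mean_i) · (x_{k,j} - mean_j), with n-1 = 3:
  s[X_1,X_1] = ((0.75)·(0.75) + (-2.25)·(-2.25) + (2.75)·(2.75) + (-1.25)·(-1.25)) / 3 = 14.75/3 = 4.9167
  s[X_1,X_2] = ((0.75)·(2.75) + (-2.25)·(-2.25) + (2.75)·(0.75) + (-1.25)·(-1.25)) / 3 = 10.75/3 = 3.5833
  s[X_2,X_2] = ((2.75)·(2.75) + (-2.25)·(-2.25) + (0.75)·(0.75) + (-1.25)·(-1.25)) / 3 = 14.75/3 = 4.9167
  Sample standard deviations s_i = √(s[i,i]):
  s(X_1) = √(4.9167) = 2.2174
  s(X_2) = √(4.9167) = 2.2174

Step 3 — r_{ij} = s_{ij} / (s_i · s_j):
  r[X_1,X_1] = 1 (diagonal).
  r[X_1,X_2] = 3.5833 / (2.2174 · 2.2174) = 3.5833 / 4.9167 = 0.7288
  r[X_2,X_2] = 1 (diagonal).

R is symmetric with unit diagonal. Assembling:

R = [[1, 0.7288],
 [0.7288, 1]]


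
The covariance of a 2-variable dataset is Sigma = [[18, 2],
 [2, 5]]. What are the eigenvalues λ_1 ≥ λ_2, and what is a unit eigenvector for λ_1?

Step 1 — characteristic polynomial of 2×2 Sigma:
  det(Sigma - λI) = λ² - trace · λ + det = 0.
  trace = 18 + 5 = 23, det = 18·5 - (2)² = 86.
Step 2 — discriminant:
  Δ = trace² - 4·det = 529 - 344 = 185.
Step 3 — eigenvalues:
  λ = (trace ± √Δ)/2 = (23 ± 13.6015)/2,
  λ_1 = 18.3007,  λ_2 = 4.6993.

Step 4 — unit eigenvector for λ_1: solve (Sigma - λ_1 I)v = 0. First row:
  (18 - 18.3007)·v_x + (2)·v_y = 0, i.e. (-0.3007)·v_x + (2)·v_y = 0,
  so v ∝ (b, λ_1 - a) = (2, 0.3007) = u.
  ||u|| = √((2)² + (0.3007)²) = √(4.0904) ≈ 2.0225,
  v_1 = u/||u|| ≈ (0.9889, 0.1487) (||v_1|| = 1).

λ_1 = 18.3007,  λ_2 = 4.6993;  v_1 ≈ (0.9889, 0.1487)


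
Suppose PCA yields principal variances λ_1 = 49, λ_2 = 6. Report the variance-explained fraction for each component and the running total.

Step 1 — total variance = trace(Sigma) = Σ λ_i = 49 + 6 = 55.

Step 2 — fraction explained by component i = λ_i / Σ λ:
  PC1: 49/55 = 0.8909
  PC2: 6/55 = 0.1091

Step 3 — cumulative fraction after k components = (λ_1 + ... + λ_k) / Σ λ:
  k = 1: 49/55 = 0.8909
  k = 2: (49 + 6)/55 = 55/55 = 1

Summary (fraction, with percent):

explained: PC1 0.8909 (89.09%), PC2 0.1091 (10.91%);  cumulative: 0.8909, 1


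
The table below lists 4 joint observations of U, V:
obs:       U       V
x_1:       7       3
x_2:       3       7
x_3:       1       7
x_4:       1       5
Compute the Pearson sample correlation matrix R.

Step 1 — column means:
  mean(U) = (7 + 3 + 1 + 1) / 4 = 12/4 = 3
  mean(V) = (3 + 7 + 7 + 5) / 4 = 22/4 = 5.5

Step 2 — sample variances and covariances s[i,j] = (1/(n-1)) · Σ_k (x_{k,i} - mean_i) · (x_{k,j} - mean_j), with n-1 = 3:
  s[U,U] = ((4)·(4) + (0)·(0) + (-2)·(-2) + (-2)·(-2)) / 3 = 24/3 = 8
  s[U,V] = ((4)·(-2.5) + (0)·(1.5) + (-2)·(1.5) + (-2)·(-0.5)) / 3 = -12/3 = -4
  s[V,V] = ((-2.5)·(-2.5) + (1.5)·(1.5) + (1.5)·(1.5) + (-0.5)·(-0.5)) / 3 = 11/3 = 3.6667
  Sample standard deviations s_i = √(s[i,i]):
  s(U) = √(8) = 2.8284
  s(V) = √(3.6667) = 1.9149

Step 3 — r_{ij} = s_{ij} / (s_i · s_j):
  r[U,U] = 1 (diagonal).
  r[U,V] = -4 / (2.8284 · 1.9149) = -4 / 5.416 = -0.7385
  r[V,V] = 1 (diagonal).

R is symmetric with unit diagonal. Assembling:

R = [[1, -0.7385],
 [-0.7385, 1]]


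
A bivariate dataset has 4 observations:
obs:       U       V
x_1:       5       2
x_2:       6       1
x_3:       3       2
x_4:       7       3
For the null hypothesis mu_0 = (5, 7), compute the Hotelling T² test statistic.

Step 1 — sample mean vector:
  mean(U) = (5 + 6 + 3 + 7) / 4 = 21/4 = 5.25
  mean(V) = (2 + 1 + 2 + 3) / 4 = 8/4 = 2
  x̄ = (5.25, 2),  deviation x̄ - mu_0 = (5.25, 2) - (5, 7) = (0.25, -5).

Step 2 — sample covariance matrix, S[i,j] = (1/(n-1)) · Σ_k (x_{k,i} - mean_i) · (x_{k,j} - mean_j), divisor n-1 = 3:
  S[U,U] = ((-0.25)·(-0.25) + (0.75)·(0.75) + (-2.25)·(-2.25) + (1.75)·(1.75)) / 3 = 8.75/3 = 2.9167
  S[U,V] = ((-0.25)·(0) + (0.75)·(-1) + (-2.25)·(0) + (1.75)·(1)) / 3 = 1/3 = 0.3333
  S[V,V] = ((0)·(0) + (-1)·(-1) + (0)·(0) + (1)·(1)) / 3 = 2/3 = 0.6667
  S = [[2.9167, 0.3333],
 [0.3333, 0.6667]].

Step 3 — invert S. det(S) = 2.9167·0.6667 - (0.3333)² = 1.8333.
  S^{-1} = (1/det) · [[d, -b], [-b, a]] = [[0.3636, -0.1818],
 [-0.1818, 1.5909]].

Step 4 — quadratic form (x̄ - mu_0)^T · S^{-1} · (x̄ - mu_0):
  S^{-1} · (x̄ - mu_0) = (1, -8),
  (x̄ - mu_0)^T · [...] = (0.25)·(1) + (-5)·(-8) = 40.25.

Step 5 — scale by n: T² = 4 · 40.25 = 161.

T² ≈ 161


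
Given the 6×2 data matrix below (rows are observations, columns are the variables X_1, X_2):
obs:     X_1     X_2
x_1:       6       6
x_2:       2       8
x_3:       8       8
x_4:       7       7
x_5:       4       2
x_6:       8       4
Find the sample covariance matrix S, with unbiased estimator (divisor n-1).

Step 1 — column means:
  mean(X_1) = (6 + 2 + 8 + 7 + 4 + 8) / 6 = 35/6 = 5.8333
  mean(X_2) = (6 + 8 + 8 + 7 + 2 + 4) / 6 = 35/6 = 5.8333

Step 2 — sample covariance S[i,j] = (1/(n-1)) · Σ_k (x_{k,i} - mean_i) · (x_{k,j} - mean_j), with n-1 = 5.
  S[X_1,X_1] = ((0.1667)·(0.1667) + (-3.8333)·(-3.8333) + (2.1667)·(2.1667) + (1.1667)·(1.1667) + (-1.8333)·(-1.8333) + (2.1667)·(2.1667)) / 5 = 28.8333/5 = 5.7667
  S[X_1,X_2] = ((0.1667)·(0.1667) + (-3.8333)·(2.1667) + (2.1667)·(2.1667) + (1.1667)·(1.1667) + (-1.8333)·(-3.8333) + (2.1667)·(-1.8333)) / 5 = 0.8333/5 = 0.1667
  S[X_2,X_2] = ((0.1667)·(0.1667) + (2.1667)·(2.1667) + (2.1667)·(2.1667) + (1.1667)·(1.1667) + (-3.8333)·(-3.8333) + (-1.8333)·(-1.8333)) / 5 = 28.8333/5 = 5.7667

S is symmetric (S[j,i] = S[i,j]). Assembling:

S = [[5.7667, 0.1667],
 [0.1667, 5.7667]]


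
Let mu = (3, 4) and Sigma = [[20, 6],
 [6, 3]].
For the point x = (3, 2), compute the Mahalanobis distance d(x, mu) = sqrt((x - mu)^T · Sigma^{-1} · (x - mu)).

Step 1 — centre the observation: (x - mu) = (0, -2).

Step 2 — invert Sigma. det(Sigma) = 20·3 - (6)² = 24.
  Sigma^{-1} = (1/det) · [[d, -b], [-b, a]] = [[0.125, -0.25],
 [-0.25, 0.8333]].

Step 3 — form the quadratic (x - mu)^T · Sigma^{-1} · (x - mu):
  Sigma^{-1} · (x - mu) = (0.5, -1.6667).
  (x - mu)^T · [Sigma^{-1} · (x - mu)] = (0)·(0.5) + (-2)·(-1.6667) = 3.3333.

Step 4 — take square root: d = √(3.3333) ≈ 1.8257.

d(x, mu) = √(3.3333) ≈ 1.8257


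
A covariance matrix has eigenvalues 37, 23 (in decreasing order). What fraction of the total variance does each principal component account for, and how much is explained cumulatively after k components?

Step 1 — total variance = trace(Sigma) = Σ λ_i = 37 + 23 = 60.

Step 2 — fraction explained by component i = λ_i / Σ λ:
  PC1: 37/60 = 0.6167
  PC2: 23/60 = 0.3833

Step 3 — cumulative fraction after k components = (λ_1 + ... + λ_k) / Σ λ:
  k = 1: 37/60 = 0.6167
  k = 2: (37 + 23)/60 = 60/60 = 1

Summary (fraction, with percent):

explained: PC1 0.6167 (61.67%), PC2 0.3833 (38.33%);  cumulative: 0.6167, 1


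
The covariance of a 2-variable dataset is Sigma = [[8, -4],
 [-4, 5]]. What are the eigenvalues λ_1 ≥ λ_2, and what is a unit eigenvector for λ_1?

Step 1 — characteristic polynomial of 2×2 Sigma:
  det(Sigma - λI) = λ² - trace · λ + det = 0.
  trace = 8 + 5 = 13, det = 8·5 - (-4)² = 24.
Step 2 — discriminant:
  Δ = trace² - 4·det = 169 - 96 = 73.
Step 3 — eigenvalues:
  λ = (trace ± √Δ)/2 = (13 ± 8.544)/2,
  λ_1 = 10.772,  λ_2 = 2.228.

Step 4 — unit eigenvector for λ_1: solve (Sigma - λ_1 I)v = 0. First row:
  (8 - 10.772)·v_x + (-4)·v_y = 0, i.e. (-2.772)·v_x + (-4)·v_y = 0,
  so v ∝ (b, λ_1 - a) = (-4, 2.772); multiply by -1 so the first entry is positive: u = (4, -2.772).
  ||u|| = √((4)² + (-2.772)²) = √(23.684) ≈ 4.8666,
  v_1 = u/||u|| ≈ (0.8219, -0.5696) (||v_1|| = 1).

λ_1 = 10.772,  λ_2 = 2.228;  v_1 ≈ (0.8219, -0.5696)


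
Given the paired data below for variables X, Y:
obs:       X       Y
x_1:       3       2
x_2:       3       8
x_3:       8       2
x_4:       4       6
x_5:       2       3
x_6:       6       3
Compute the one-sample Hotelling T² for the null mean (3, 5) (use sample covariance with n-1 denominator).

Step 1 — sample mean vector:
  mean(X) = (3 + 3 + 8 + 4 + 2 + 6) / 6 = 26/6 = 4.3333
  mean(Y) = (2 + 8 + 2 + 6 + 3 + 3) / 6 = 24/6 = 4
  x̄ = (4.3333, 4),  deviation x̄ - mu_0 = (4.3333, 4) - (3, 5) = (1.3333, -1).

Step 2 — sample covariance matrix, S[i,j] = (1/(n-1)) · Σ_k (x_{k,i} - mean_i) · (x_{k,j} - mean_j), divisor n-1 = 5:
  S[X,X] = ((-1.3333)·(-1.3333) + (-1.3333)·(-1.3333) + (3.6667)·(3.6667) + (-0.3333)·(-0.3333) + (-2.3333)·(-2.3333) + (1.6667)·(1.6667)) / 5 = 25.3333/5 = 5.0667
  S[X,Y] = ((-1.3333)·(-2) + (-1.3333)·(4) + (3.6667)·(-2) + (-0.3333)·(2) + (-2.3333)·(-1) + (1.6667)·(-1)) / 5 = -10/5 = -2
  S[Y,Y] = ((-2)·(-2) + (4)·(4) + (-2)·(-2) + (2)·(2) + (-1)·(-1) + (-1)·(-1)) / 5 = 30/5 = 6
  S = [[5.0667, -2],
 [-2, 6]].

Step 3 — invert S. det(S) = 5.0667·6 - (-2)² = 26.4.
  S^{-1} = (1/det) · [[d, -b], [-b, a]] = [[0.2273, 0.0758],
 [0.0758, 0.1919]].

Step 4 — quadratic form (x̄ - mu_0)^T · S^{-1} · (x̄ - mu_0):
  S^{-1} · (x̄ - mu_0) = (0.2273, -0.0909),
  (x̄ - mu_0)^T · [...] = (1.3333)·(0.2273) + (-1)·(-0.0909) = 0.3939.

Step 5 — scale by n: T² = 6 · 0.3939 = 2.3636.

T² ≈ 2.3636
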